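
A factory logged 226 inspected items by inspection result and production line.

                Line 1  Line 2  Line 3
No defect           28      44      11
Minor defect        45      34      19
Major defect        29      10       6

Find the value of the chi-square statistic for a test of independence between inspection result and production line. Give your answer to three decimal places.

Row totals: 83, 98, 45. Column totals: 102, 88, 36. Grand total N = 226.
Expected counts (row total × column total / N):
  No defect, Line 1: 83×102/226 = 37.4602
  No defect, Line 2: 83×88/226 = 32.3186
  No defect, Line 3: 83×36/226 = 13.2212
  Minor defect, Line 1: 98×102/226 = 44.2301
  Minor defect, Line 2: 98×88/226 = 38.1593
  Minor defect, Line 3: 98×36/226 = 15.6106
  Major defect, Line 1: 45×102/226 = 20.3097
  Major defect, Line 2: 45×88/226 = 17.5221
  Major defect, Line 3: 45×36/226 = 7.1681
Contributions (O − E)²/E:
  (28 − 37.4602)²/37.4602 = 2.3891
  (44 − 32.3186)²/32.3186 = 4.2222
  (11 − 13.2212)²/13.2212 = 0.3732
  (45 − 44.2301)²/44.2301 = 0.0134
  (34 − 38.1593)²/38.1593 = 0.4534
  (19 − 15.6106)²/15.6106 = 0.7359
  (29 − 20.3097)²/20.3097 = 3.7185
  (10 − 17.5221)²/17.5221 = 3.2292
  (6 − 7.1681)²/7.1681 = 0.1904
χ² = 2.3891 + 4.2222 + 0.3732 + 0.0134 + 0.4534 + 0.7359 + 3.7185 + 3.2292 + 0.1904 = 15.325

15.325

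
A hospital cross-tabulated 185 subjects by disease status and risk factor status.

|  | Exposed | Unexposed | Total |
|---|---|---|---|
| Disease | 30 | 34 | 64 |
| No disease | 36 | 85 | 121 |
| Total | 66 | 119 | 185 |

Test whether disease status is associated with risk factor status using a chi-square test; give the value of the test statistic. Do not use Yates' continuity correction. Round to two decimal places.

5.35

Grand total N = 185.
Expected counts (row total × column total / N):
  Disease, Exposed: 64×66/185 = 22.832
  Disease, Unexposed: 64×119/185 = 41.168
  No disease, Exposed: 121×66/185 = 43.168
  No disease, Unexposed: 121×119/185 = 77.832
Contributions (O − E)²/E:
  (30 − 22.832)²/22.832 = 2.2504
  (34 − 41.168)²/41.168 = 1.2481
  (36 − 43.168)²/43.168 = 1.1902
  (85 − 77.832)²/77.832 = 0.6601
χ² = 2.2504 + 1.2481 + 1.1902 + 0.6601 = 5.35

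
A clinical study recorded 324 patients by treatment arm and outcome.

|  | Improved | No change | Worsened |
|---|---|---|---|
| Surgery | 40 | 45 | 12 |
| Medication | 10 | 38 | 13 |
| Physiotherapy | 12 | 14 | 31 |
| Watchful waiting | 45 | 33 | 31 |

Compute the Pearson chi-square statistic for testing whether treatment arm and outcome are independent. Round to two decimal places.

50.78

Row totals: 97, 61, 57, 109. Column totals: 107, 130, 87. Grand total N = 324.
Expected counts (row total × column total / N):
  Surgery, Improved: 97×107/324 = 32.034
  Surgery, No change: 97×130/324 = 38.920
  Surgery, Worsened: 97×87/324 = 26.046
  Medication, Improved: 61×107/324 = 20.145
  Medication, No change: 61×130/324 = 24.475
  Medication, Worsened: 61×87/324 = 16.380
  Physiotherapy, Improved: 57×107/324 = 18.824
  Physiotherapy, No change: 57×130/324 = 22.870
  Physiotherapy, Worsened: 57×87/324 = 15.306
  Watchful waiting, Improved: 109×107/324 = 35.997
  Watchful waiting, No change: 109×130/324 = 43.735
  Watchful waiting, Worsened: 109×87/324 = 29.269
Contributions (O − E)²/E:
  (40 − 32.034)²/32.034 = 1.9809
  (45 − 38.920)²/38.920 = 0.9498
  (12 − 26.046)²/26.046 = 7.5747
  (10 − 20.145)²/20.145 = 5.1090
  (38 − 24.475)²/24.475 = 7.4740
  (13 − 16.380)²/16.380 = 0.6975
  (12 − 18.824)²/18.824 = 2.4738
  (14 − 22.870)²/22.870 = 3.4402
  (31 − 15.306)²/15.306 = 16.0918
  (45 − 35.997)²/35.997 = 2.2517
  (33 − 43.735)²/43.735 = 2.6350
  (31 − 29.269)²/29.269 = 0.1024
χ² = 1.9809 + 0.9498 + 7.5747 + 5.1090 + 7.4740 + 0.6975 + 2.4738 + 3.4402 + 16.0918 + 2.2517 + 2.6350 + 0.1024 = 50.78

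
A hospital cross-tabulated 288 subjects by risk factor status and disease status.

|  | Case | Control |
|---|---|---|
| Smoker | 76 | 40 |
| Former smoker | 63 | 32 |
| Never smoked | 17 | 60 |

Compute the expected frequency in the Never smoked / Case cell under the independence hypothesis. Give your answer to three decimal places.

Row total (Never smoked) = 77; column total (Case) = 156; grand total N = 288.
Expected count = (row total × column total) / N = 77 × 156 / 288 = 41.708.

41.708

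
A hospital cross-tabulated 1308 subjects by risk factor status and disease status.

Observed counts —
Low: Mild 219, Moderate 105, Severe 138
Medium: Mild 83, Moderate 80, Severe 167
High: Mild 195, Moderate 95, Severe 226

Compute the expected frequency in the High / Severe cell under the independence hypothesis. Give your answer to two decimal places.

209.48

Row total (High) = 516; column total (Severe) = 531; grand total N = 1308.
Expected count = (row total × column total) / N = 516 × 531 / 1308 = 209.48.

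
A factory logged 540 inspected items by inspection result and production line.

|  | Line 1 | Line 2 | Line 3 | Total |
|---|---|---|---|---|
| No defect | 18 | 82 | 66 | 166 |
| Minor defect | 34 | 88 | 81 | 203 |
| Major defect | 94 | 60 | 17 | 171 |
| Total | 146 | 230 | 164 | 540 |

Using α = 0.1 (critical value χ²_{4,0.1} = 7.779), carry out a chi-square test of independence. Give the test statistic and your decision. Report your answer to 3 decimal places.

Grand total N = 540.
Expected counts (row total × column total / N):
  No defect, Line 1: 166×146/540 = 44.88148
  No defect, Line 2: 166×230/540 = 70.70370
  No defect, Line 3: 166×164/540 = 50.41481
  Minor defect, Line 1: 203×146/540 = 54.88519
  Minor defect, Line 2: 203×230/540 = 86.46296
  Minor defect, Line 3: 203×164/540 = 61.65185
  Major defect, Line 1: 171×146/540 = 46.23333
  Major defect, Line 2: 171×230/540 = 72.83333
  Major defect, Line 3: 171×164/540 = 51.93333
Contributions (O − E)²/E:
  (18 − 44.88148)²/44.88148 = 16.1005
  (82 − 70.70370)²/70.70370 = 1.8048
  (66 − 50.41481)²/50.41481 = 4.8180
  (34 − 54.88519)²/54.88519 = 7.9473
  (88 − 86.46296)²/86.46296 = 0.0273
  (81 − 61.65185)²/61.65185 = 6.0720
  (94 − 46.23333)²/46.23333 = 49.3509
  (60 − 72.83333)²/72.83333 = 2.2612
  (17 − 51.93333)²/51.93333 = 23.4982
χ² = 16.1005 + 1.8048 + 4.8180 + 7.9473 + 0.0273 + 6.0720 + 49.3509 + 2.2612 + 23.4982 = 111.880
df = (3−1)(3−1) = 4. Since 111.880 > 7.779, reject the null hypothesis of independence at α = 0.1.

111.880; reject H₀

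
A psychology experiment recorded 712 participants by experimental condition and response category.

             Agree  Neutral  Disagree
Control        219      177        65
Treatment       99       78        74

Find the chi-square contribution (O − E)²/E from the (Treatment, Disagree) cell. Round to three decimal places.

Row total (Treatment) = 251; column total (Disagree) = 139; N = 712.
Expected count E = 251 × 139 / 712 = 49.0014.
Contribution = (O − E)²/E = (74 − 49.0014)² / 49.0014 = 12.753.

12.753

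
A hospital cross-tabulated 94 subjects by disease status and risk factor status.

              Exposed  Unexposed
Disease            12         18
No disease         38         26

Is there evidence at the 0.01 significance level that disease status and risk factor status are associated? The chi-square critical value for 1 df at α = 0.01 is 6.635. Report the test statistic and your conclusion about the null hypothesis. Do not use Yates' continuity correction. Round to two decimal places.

3.08; fail to reject H₀

Row totals: 30, 64. Column totals: 50, 44. Grand total N = 94.
Expected counts (row total × column total / N):
  Disease, Exposed: 30×50/94 = 15.9574
  Disease, Unexposed: 30×44/94 = 14.0426
  No disease, Exposed: 64×50/94 = 34.0426
  No disease, Unexposed: 64×44/94 = 29.9574
Contributions (O − E)²/E:
  (12 − 15.9574)²/15.9574 = 0.9814
  (18 − 14.0426)²/14.0426 = 1.1153
  (38 − 34.0426)²/34.0426 = 0.4600
  (26 − 29.9574)²/29.9574 = 0.5228
χ² = 0.9814 + 1.1153 + 0.4600 + 0.5228 = 3.08
df = (2−1)(2−1) = 1. Since 3.08 < 6.635, fail to reject the null hypothesis of independence at α = 0.01.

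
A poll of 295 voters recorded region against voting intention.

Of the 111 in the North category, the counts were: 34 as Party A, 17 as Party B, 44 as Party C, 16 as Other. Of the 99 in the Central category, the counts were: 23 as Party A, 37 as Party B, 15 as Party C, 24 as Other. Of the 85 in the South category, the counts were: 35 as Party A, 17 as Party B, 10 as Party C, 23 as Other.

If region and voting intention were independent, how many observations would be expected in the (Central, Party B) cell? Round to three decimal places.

Row total (Central) = 99; column total (Party B) = 71; grand total N = 295.
Expected count = (row total × column total) / N = 99 × 71 / 295 = 23.827.

23.827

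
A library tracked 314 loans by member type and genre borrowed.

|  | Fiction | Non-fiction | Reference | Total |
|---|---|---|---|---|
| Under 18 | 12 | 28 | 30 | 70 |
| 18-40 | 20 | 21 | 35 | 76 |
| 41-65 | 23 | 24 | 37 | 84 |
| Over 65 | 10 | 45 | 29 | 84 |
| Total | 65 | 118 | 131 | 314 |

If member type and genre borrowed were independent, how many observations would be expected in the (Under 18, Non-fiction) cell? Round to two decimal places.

26.31

Row total (Under 18) = 70; column total (Non-fiction) = 118; grand total N = 314.
Expected count = (row total × column total) / N = 70 × 118 / 314 = 26.31.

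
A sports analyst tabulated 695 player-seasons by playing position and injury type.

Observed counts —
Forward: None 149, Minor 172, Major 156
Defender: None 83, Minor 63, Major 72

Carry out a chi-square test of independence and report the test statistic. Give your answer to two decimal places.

Row totals: 477, 218. Column totals: 232, 235, 228. Grand total N = 695.
Expected counts (row total × column total / N):
  Forward, None: 477×232/695 = 159.229
  Forward, Minor: 477×235/695 = 161.288
  Forward, Major: 477×228/695 = 156.483
  Defender, None: 218×232/695 = 72.771
  Defender, Minor: 218×235/695 = 73.712
  Defender, Major: 218×228/695 = 71.517
Contributions (O − E)²/E:
  (149 − 159.229)²/159.229 = 0.6571
  (172 − 161.288)²/161.288 = 0.7114
  (156 − 156.483)²/156.483 = 0.0015
  (83 − 72.771)²/72.771 = 1.4378
  (63 − 73.712)²/73.712 = 1.5567
  (72 − 71.517)²/71.517 = 0.0033
χ² = 0.6571 + 0.7114 + 0.0015 + 1.4378 + 1.5567 + 0.0033 = 4.37

4.37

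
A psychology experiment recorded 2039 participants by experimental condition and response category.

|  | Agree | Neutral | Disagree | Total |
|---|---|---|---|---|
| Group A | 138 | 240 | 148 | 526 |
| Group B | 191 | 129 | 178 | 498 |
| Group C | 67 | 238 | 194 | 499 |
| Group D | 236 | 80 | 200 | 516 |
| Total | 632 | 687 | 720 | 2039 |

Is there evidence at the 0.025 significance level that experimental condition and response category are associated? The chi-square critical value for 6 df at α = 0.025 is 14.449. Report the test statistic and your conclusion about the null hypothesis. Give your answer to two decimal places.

Grand total N = 2039.
Expected counts (row total × column total / N):
  Group A, Agree: 526×632/2039 = 163.037
  Group A, Neutral: 526×687/2039 = 177.225
  Group A, Disagree: 526×720/2039 = 185.738
  Group B, Agree: 498×632/2039 = 154.358
  Group B, Neutral: 498×687/2039 = 167.791
  Group B, Disagree: 498×720/2039 = 175.851
  Group C, Agree: 499×632/2039 = 154.668
  Group C, Neutral: 499×687/2039 = 168.128
  Group C, Disagree: 499×720/2039 = 176.204
  Group D, Agree: 516×632/2039 = 159.937
  Group D, Neutral: 516×687/2039 = 173.856
  Group D, Disagree: 516×720/2039 = 182.207
Contributions (O − E)²/E:
  (138 − 163.037)²/163.037 = 3.8448
  (240 − 177.225)²/177.225 = 22.2356
  (148 − 185.738)²/185.738 = 7.6676
  (191 − 154.358)²/154.358 = 8.6982
  (129 − 167.791)²/167.791 = 8.9680
  (178 − 175.851)²/175.851 = 0.0263
  (67 − 154.668)²/154.668 = 49.6915
  (238 − 168.128)²/168.128 = 29.0380
  (194 − 176.204)²/176.204 = 1.7973
  (236 − 159.937)²/159.937 = 36.1741
  (80 − 173.856)²/173.856 = 50.6681
  (200 − 182.207)²/182.207 = 1.7375
χ² = 3.8448 + 22.2356 + 7.6676 + 8.6982 + 8.9680 + 0.0263 + 49.6915 + 29.0380 + 1.7973 + 36.1741 + 50.6681 + 1.7375 = 220.55
df = (4−1)(3−1) = 6. Since 220.55 > 14.449, reject the null hypothesis of independence at α = 0.025.

220.55; reject H₀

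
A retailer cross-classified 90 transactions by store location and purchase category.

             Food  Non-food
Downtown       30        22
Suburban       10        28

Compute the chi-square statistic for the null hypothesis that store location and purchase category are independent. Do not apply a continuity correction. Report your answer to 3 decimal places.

Row totals: 52, 38. Column totals: 40, 50. Grand total N = 90.
Expected counts (row total × column total / N):
  Downtown, Food: 52×40/90 = 23.1111
  Downtown, Non-food: 52×50/90 = 28.8889
  Suburban, Food: 38×40/90 = 16.8889
  Suburban, Non-food: 38×50/90 = 21.1111
Contributions (O − E)²/E:
  (30 − 23.1111)²/23.1111 = 2.0534
  (22 − 28.8889)²/28.8889 = 1.6427
  (10 − 16.8889)²/16.8889 = 2.8099
  (28 − 21.1111)²/21.1111 = 2.2480
χ² = 2.0534 + 1.6427 + 2.8099 + 2.2480 = 8.754

8.754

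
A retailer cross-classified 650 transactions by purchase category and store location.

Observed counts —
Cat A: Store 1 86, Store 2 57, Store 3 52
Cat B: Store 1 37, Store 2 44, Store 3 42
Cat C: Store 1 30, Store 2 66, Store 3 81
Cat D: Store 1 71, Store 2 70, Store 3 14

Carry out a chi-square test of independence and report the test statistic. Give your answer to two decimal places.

73.39

Row totals: 195, 123, 177, 155. Column totals: 224, 237, 189. Grand total N = 650.
Expected counts (row total × column total / N):
  Cat A, Store 1: 195×224/650 = 67.200
  Cat A, Store 2: 195×237/650 = 71.100
  Cat A, Store 3: 195×189/650 = 56.700
  Cat B, Store 1: 123×224/650 = 42.388
  Cat B, Store 2: 123×237/650 = 44.848
  Cat B, Store 3: 123×189/650 = 35.765
  Cat C, Store 1: 177×224/650 = 60.997
  Cat C, Store 2: 177×237/650 = 64.537
  Cat C, Store 3: 177×189/650 = 51.466
  Cat D, Store 1: 155×224/650 = 53.415
  Cat D, Store 2: 155×237/650 = 56.515
  Cat D, Store 3: 155×189/650 = 45.069
Contributions (O − E)²/E:
  (86 − 67.200)²/67.200 = 5.2595
  (57 − 71.100)²/71.100 = 2.7962
  (52 − 56.700)²/56.700 = 0.3896
  (37 − 42.388)²/42.388 = 0.6849
  (44 − 44.848)²/44.848 = 0.0160
  (42 − 35.765)²/35.765 = 1.0870
  (30 − 60.997)²/60.997 = 15.7518
  (66 − 64.537)²/64.537 = 0.0332
  (81 − 51.466)²/51.466 = 16.9482
  (71 − 53.415)²/53.415 = 5.7892
  (70 − 56.515)²/56.515 = 3.2176
  (14 − 45.069)²/45.069 = 21.4179
χ² = 5.2595 + 2.7962 + 0.3896 + 0.6849 + 0.0160 + 1.0870 + 15.7518 + 0.0332 + 16.9482 + 5.7892 + 3.2176 + 21.4179 = 73.39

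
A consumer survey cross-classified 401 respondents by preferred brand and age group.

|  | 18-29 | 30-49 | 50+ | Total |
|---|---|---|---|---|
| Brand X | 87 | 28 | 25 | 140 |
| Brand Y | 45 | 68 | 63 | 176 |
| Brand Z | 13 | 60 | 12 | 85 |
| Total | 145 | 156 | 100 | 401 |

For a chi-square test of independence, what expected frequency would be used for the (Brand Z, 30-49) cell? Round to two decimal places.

33.07

Row total (Brand Z) = 85; column total (30-49) = 156; grand total N = 401.
Expected count = (row total × column total) / N = 85 × 156 / 401 = 33.07.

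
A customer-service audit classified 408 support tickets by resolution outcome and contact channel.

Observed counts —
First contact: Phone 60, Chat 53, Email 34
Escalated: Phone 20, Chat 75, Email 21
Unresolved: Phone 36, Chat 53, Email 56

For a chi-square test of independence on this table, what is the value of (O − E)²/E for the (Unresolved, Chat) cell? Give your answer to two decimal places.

Row total (Unresolved) = 145; column total (Chat) = 181; N = 408.
Expected count E = 145 × 181 / 408 = 64.326.
Contribution = (O − E)²/E = (53 − 64.326)² / 64.326 = 1.99.

1.99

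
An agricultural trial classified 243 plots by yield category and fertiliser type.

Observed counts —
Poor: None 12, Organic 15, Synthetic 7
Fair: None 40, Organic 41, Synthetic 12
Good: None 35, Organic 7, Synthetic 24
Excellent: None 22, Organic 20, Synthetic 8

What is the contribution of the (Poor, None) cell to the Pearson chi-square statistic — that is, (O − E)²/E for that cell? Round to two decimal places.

0.69

Row total (Poor) = 34; column total (None) = 109; N = 243.
Expected count E = 34 × 109 / 243 = 15.251.
Contribution = (O − E)²/E = (12 − 15.251)² / 15.251 = 0.69.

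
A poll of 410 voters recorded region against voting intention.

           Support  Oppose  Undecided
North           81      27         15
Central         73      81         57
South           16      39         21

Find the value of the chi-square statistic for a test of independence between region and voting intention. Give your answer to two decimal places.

48.29

Row totals: 123, 211, 76. Column totals: 170, 147, 93. Grand total N = 410.
Expected counts (row total × column total / N):
  North, Support: 123×170/410 = 51.000
  North, Oppose: 123×147/410 = 44.100
  North, Undecided: 123×93/410 = 27.900
  Central, Support: 211×170/410 = 87.488
  Central, Oppose: 211×147/410 = 75.651
  Central, Undecided: 211×93/410 = 47.861
  South, Support: 76×170/410 = 31.512
  South, Oppose: 76×147/410 = 27.249
  South, Undecided: 76×93/410 = 17.239
Contributions (O − E)²/E:
  (81 − 51.000)²/51.000 = 17.6471
  (27 − 44.100)²/44.100 = 6.6306
  (15 − 27.900)²/27.900 = 5.9645
  (73 − 87.488)²/87.488 = 2.3992
  (81 − 75.651)²/75.651 = 0.3782
  (57 − 47.861)²/47.861 = 1.7451
  (16 − 31.512)²/31.512 = 7.6359
  (39 − 27.249)²/27.249 = 5.0676
  (21 − 17.239)²/17.239 = 0.8205
χ² = 17.6471 + 6.6306 + 5.9645 + 2.3992 + 0.3782 + 1.7451 + 7.6359 + 5.0676 + 0.8205 = 48.29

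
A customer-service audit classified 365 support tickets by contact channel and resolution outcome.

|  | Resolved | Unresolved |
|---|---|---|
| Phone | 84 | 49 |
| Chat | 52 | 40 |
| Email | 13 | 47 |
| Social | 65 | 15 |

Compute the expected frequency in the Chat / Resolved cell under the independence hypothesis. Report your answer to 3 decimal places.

Row total (Chat) = 92; column total (Resolved) = 214; grand total N = 365.
Expected count = (row total × column total) / N = 92 × 214 / 365 = 53.940.

53.940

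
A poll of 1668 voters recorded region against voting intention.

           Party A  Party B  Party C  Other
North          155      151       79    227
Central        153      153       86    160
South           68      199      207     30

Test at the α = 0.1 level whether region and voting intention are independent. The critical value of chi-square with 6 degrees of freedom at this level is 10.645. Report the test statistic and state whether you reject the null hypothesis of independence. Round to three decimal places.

276.161; reject H₀

Row totals: 612, 552, 504. Column totals: 376, 503, 372, 417. Grand total N = 1668.
Expected counts (row total × column total / N):
  North, Party A: 612×376/1668 = 137.9568
  North, Party B: 612×503/1668 = 184.5540
  North, Party C: 612×372/1668 = 136.4892
  North, Other: 612×417/1668 = 153.0000
  Central, Party A: 552×376/1668 = 124.4317
  Central, Party B: 552×503/1668 = 166.4604
  Central, Party C: 552×372/1668 = 123.1079
  Central, Other: 552×417/1668 = 138.0000
  South, Party A: 504×376/1668 = 113.6115
  South, Party B: 504×503/1668 = 151.9856
  South, Party C: 504×372/1668 = 112.4029
  South, Other: 504×417/1668 = 126.0000
Contributions (O − E)²/E:
  (155 − 137.9568)²/137.9568 = 2.1055
  (151 − 184.5540)²/184.5540 = 6.1005
  (79 − 136.4892)²/136.4892 = 24.2144
  (227 − 153.0000)²/153.0000 = 35.7908
  (153 − 124.4317)²/124.4317 = 6.5590
  (153 − 166.4604)²/166.4604 = 1.0884
  (86 − 123.1079)²/123.1079 = 11.1853
  (160 − 138.0000)²/138.0000 = 3.5072
  (68 − 113.6115)²/113.6115 = 18.3116
  (199 − 151.9856)²/151.9856 = 14.5432
  (207 − 112.4029)²/112.4029 = 79.6119
  (30 − 126.0000)²/126.0000 = 73.1429
χ² = 2.1055 + 6.1005 + 24.2144 + 35.7908 + 6.5590 + 1.0884 + 11.1853 + 3.5072 + 18.3116 + 14.5432 + 79.6119 + 73.1429 = 276.161
df = (3−1)(4−1) = 6. Since 276.161 > 10.645, reject the null hypothesis of independence at α = 0.1.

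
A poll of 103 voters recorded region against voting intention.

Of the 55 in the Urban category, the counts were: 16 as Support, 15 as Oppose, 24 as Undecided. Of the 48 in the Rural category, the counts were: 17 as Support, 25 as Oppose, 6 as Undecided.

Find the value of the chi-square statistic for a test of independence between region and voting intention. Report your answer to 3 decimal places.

12.914

Row totals: 55, 48. Column totals: 33, 40, 30. Grand total N = 103.
Expected counts (row total × column total / N):
  Urban, Support: 55×33/103 = 17.6214
  Urban, Oppose: 55×40/103 = 21.3592
  Urban, Undecided: 55×30/103 = 16.0194
  Rural, Support: 48×33/103 = 15.3786
  Rural, Oppose: 48×40/103 = 18.6408
  Rural, Undecided: 48×30/103 = 13.9806
Contributions (O − E)²/E:
  (16 − 17.6214)²/17.6214 = 0.1492
  (15 − 21.3592)²/21.3592 = 1.8933
  (24 − 16.0194)²/16.0194 = 3.9758
  (17 − 15.3786)²/15.3786 = 0.1709
  (25 − 18.6408)²/18.6408 = 2.1694
  (6 − 13.9806)²/13.9806 = 4.5556
χ² = 0.1492 + 1.8933 + 3.9758 + 0.1709 + 2.1694 + 4.5556 = 12.914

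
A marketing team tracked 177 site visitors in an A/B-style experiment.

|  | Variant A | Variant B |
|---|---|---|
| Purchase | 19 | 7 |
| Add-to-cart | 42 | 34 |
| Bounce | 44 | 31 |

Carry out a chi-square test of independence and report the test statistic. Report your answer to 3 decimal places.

Row totals: 26, 76, 75. Column totals: 105, 72. Grand total N = 177.
Expected counts (row total × column total / N):
  Purchase, Variant A: 26×105/177 = 15.4237
  Purchase, Variant B: 26×72/177 = 10.5763
  Add-to-cart, Variant A: 76×105/177 = 45.0847
  Add-to-cart, Variant B: 76×72/177 = 30.9153
  Bounce, Variant A: 75×105/177 = 44.4915
  Bounce, Variant B: 75×72/177 = 30.5085
Contributions (O − E)²/E:
  (19 − 15.4237)²/15.4237 = 0.8292
  (7 − 10.5763)²/10.5763 = 1.2093
  (42 − 45.0847)²/45.0847 = 0.2111
  (34 − 30.9153)²/30.9153 = 0.3078
  (44 − 44.4915)²/44.4915 = 0.0054
  (31 − 30.5085)²/30.5085 = 0.0079
χ² = 0.8292 + 1.2093 + 0.2111 + 0.3078 + 0.0054 + 0.0079 = 2.571

2.571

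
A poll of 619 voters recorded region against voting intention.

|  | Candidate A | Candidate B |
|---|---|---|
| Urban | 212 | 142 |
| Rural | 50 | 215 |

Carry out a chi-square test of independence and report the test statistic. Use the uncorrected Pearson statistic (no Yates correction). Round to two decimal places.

Row totals: 354, 265. Column totals: 262, 357. Grand total N = 619.
Expected counts (row total × column total / N):
  Urban, Candidate A: 354×262/619 = 149.835
  Urban, Candidate B: 354×357/619 = 204.165
  Rural, Candidate A: 265×262/619 = 112.165
  Rural, Candidate B: 265×357/619 = 152.835
Contributions (O − E)²/E:
  (212 − 149.835)²/149.835 = 25.7916
  (142 − 204.165)²/204.165 = 18.9283
  (50 − 112.165)²/112.165 = 34.4536
  (215 − 152.835)²/152.835 = 25.2854
χ² = 25.7916 + 18.9283 + 34.4536 + 25.2854 = 104.46

104.46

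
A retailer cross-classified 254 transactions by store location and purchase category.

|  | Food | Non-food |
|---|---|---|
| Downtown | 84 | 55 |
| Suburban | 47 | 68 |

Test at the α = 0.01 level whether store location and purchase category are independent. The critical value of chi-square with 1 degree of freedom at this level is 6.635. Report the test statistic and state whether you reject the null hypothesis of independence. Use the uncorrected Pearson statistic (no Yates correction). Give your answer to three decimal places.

9.643; reject H₀

Row totals: 139, 115. Column totals: 131, 123. Grand total N = 254.
Expected counts (row total × column total / N):
  Downtown, Food: 139×131/254 = 71.6890
  Downtown, Non-food: 139×123/254 = 67.3110
  Suburban, Food: 115×131/254 = 59.3110
  Suburban, Non-food: 115×123/254 = 55.6890
Contributions (O − E)²/E:
  (84 − 71.6890)²/71.6890 = 2.1141
  (55 − 67.3110)²/67.3110 = 2.2516
  (47 − 59.3110)²/59.3110 = 2.5554
  (68 − 55.6890)²/55.6890 = 2.7216
χ² = 2.1141 + 2.2516 + 2.5554 + 2.7216 = 9.643
df = (2−1)(2−1) = 1. Since 9.643 > 6.635, reject the null hypothesis of independence at α = 0.01.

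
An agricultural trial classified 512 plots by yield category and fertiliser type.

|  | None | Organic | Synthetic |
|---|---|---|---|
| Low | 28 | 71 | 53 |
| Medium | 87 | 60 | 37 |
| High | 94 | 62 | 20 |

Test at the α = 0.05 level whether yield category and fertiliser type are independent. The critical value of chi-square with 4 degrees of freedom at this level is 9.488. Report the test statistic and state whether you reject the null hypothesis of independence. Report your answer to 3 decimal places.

53.449; reject H₀

Row totals: 152, 184, 176. Column totals: 209, 193, 110. Grand total N = 512.
Expected counts (row total × column total / N):
  Low, None: 152×209/512 = 62.04688
  Low, Organic: 152×193/512 = 57.29688
  Low, Synthetic: 152×110/512 = 32.65625
  Medium, None: 184×209/512 = 75.10938
  Medium, Organic: 184×193/512 = 69.35938
  Medium, Synthetic: 184×110/512 = 39.53125
  High, None: 176×209/512 = 71.84375
  High, Organic: 176×193/512 = 66.34375
  High, Synthetic: 176×110/512 = 37.81250
Contributions (O − E)²/E:
  (28 − 62.04688)²/62.04688 = 18.6825
  (71 − 57.29688)²/57.29688 = 3.2772
  (53 − 32.65625)²/32.65625 = 12.6735
  (87 − 75.10938)²/75.10938 = 1.8824
  (60 − 69.35938)²/69.35938 = 1.2630
  (37 − 39.53125)²/39.53125 = 0.1621
  (94 − 71.84375)²/71.84375 = 6.8329
  (62 − 66.34375)²/66.34375 = 0.2844
  (20 − 37.81250)²/37.81250 = 8.3910
χ² = 18.6825 + 3.2772 + 12.6735 + 1.8824 + 1.2630 + 0.1621 + 6.8329 + 0.2844 + 8.3910 = 53.449
df = (3−1)(3−1) = 4. Since 53.449 > 9.488, reject the null hypothesis of independence at α = 0.05.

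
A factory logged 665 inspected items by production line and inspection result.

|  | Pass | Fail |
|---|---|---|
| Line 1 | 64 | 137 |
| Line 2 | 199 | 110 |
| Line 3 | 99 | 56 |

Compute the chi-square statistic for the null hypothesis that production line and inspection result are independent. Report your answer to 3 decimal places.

Row totals: 201, 309, 155. Column totals: 362, 303. Grand total N = 665.
Expected counts (row total × column total / N):
  Line 1, Pass: 201×362/665 = 109.4165
  Line 1, Fail: 201×303/665 = 91.5835
  Line 2, Pass: 309×362/665 = 168.2075
  Line 2, Fail: 309×303/665 = 140.7925
  Line 3, Pass: 155×362/665 = 84.3759
  Line 3, Fail: 155×303/665 = 70.6241
Contributions (O − E)²/E:
  (64 − 109.4165)²/109.4165 = 18.8514
  (137 − 91.5835)²/91.5835 = 22.5222
  (199 − 168.2075)²/168.2075 = 5.6370
  (110 − 140.7925)²/140.7925 = 6.7346
  (99 − 84.3759)²/84.3759 = 2.5347
  (56 − 70.6241)²/70.6241 = 3.0282
χ² = 18.8514 + 22.5222 + 5.6370 + 6.7346 + 2.5347 + 3.0282 = 59.308

59.308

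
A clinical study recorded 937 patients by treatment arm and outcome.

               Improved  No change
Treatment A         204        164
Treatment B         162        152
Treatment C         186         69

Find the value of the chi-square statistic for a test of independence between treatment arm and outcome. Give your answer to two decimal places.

29.52

Row totals: 368, 314, 255. Column totals: 552, 385. Grand total N = 937.
Expected counts (row total × column total / N):
  Treatment A, Improved: 368×552/937 = 216.794
  Treatment A, No change: 368×385/937 = 151.206
  Treatment B, Improved: 314×552/937 = 184.982
  Treatment B, No change: 314×385/937 = 129.018
  Treatment C, Improved: 255×552/937 = 150.224
  Treatment C, No change: 255×385/937 = 104.776
Contributions (O − E)²/E:
  (204 − 216.794)²/216.794 = 0.7550
  (164 − 151.206)²/151.206 = 1.0825
  (162 − 184.982)²/184.982 = 2.8553
  (152 − 129.018)²/129.018 = 4.0938
  (186 − 150.224)²/150.224 = 8.5201
  (69 − 104.776)²/104.776 = 12.2158
χ² = 0.7550 + 1.0825 + 2.8553 + 4.0938 + 8.5201 + 12.2158 = 29.52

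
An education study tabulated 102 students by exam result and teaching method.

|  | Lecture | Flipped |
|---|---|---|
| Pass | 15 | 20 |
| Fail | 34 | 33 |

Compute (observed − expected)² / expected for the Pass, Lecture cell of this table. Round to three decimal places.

Row total (Pass) = 35; column total (Lecture) = 49; N = 102.
Expected count E = 35 × 49 / 102 = 16.8137.
Contribution = (O − E)²/E = (15 − 16.8137)² / 16.8137 = 0.196.

0.196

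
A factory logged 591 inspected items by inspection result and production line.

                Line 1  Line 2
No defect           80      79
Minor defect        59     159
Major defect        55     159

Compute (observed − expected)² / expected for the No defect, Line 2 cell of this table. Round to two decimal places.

Row total (No defect) = 159; column total (Line 2) = 397; N = 591.
Expected count E = 159 × 397 / 591 = 106.807.
Contribution = (O − E)²/E = (79 − 106.807)² / 106.807 = 7.24.

7.24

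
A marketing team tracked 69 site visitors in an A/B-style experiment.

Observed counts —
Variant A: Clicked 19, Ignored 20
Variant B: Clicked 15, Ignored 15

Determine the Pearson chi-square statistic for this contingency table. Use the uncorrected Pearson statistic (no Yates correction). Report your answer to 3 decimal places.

Row totals: 39, 30. Column totals: 34, 35. Grand total N = 69.
Expected counts (row total × column total / N):
  Variant A, Clicked: 39×34/69 = 19.2174
  Variant A, Ignored: 39×35/69 = 19.7826
  Variant B, Clicked: 30×34/69 = 14.7826
  Variant B, Ignored: 30×35/69 = 15.2174
Contributions (O − E)²/E:
  (19 − 19.2174)²/19.2174 = 0.0025
  (20 − 19.7826)²/19.7826 = 0.0024
  (15 − 14.7826)²/14.7826 = 0.0032
  (15 − 15.2174)²/15.2174 = 0.0031
χ² = 0.0025 + 0.0024 + 0.0032 + 0.0031 = 0.011

0.011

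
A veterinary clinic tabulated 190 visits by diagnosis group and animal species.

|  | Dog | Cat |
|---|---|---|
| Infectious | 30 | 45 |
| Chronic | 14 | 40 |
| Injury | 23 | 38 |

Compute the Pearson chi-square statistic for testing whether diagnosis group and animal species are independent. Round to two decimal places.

2.96

Row totals: 75, 54, 61. Column totals: 67, 123. Grand total N = 190.
Expected counts (row total × column total / N):
  Infectious, Dog: 75×67/190 = 26.447
  Infectious, Cat: 75×123/190 = 48.553
  Chronic, Dog: 54×67/190 = 19.042
  Chronic, Cat: 54×123/190 = 34.958
  Injury, Dog: 61×67/190 = 21.511
  Injury, Cat: 61×123/190 = 39.489
Contributions (O − E)²/E:
  (30 − 26.447)²/26.447 = 0.4773
  (45 − 48.553)²/48.553 = 0.2600
  (14 − 19.042)²/19.042 = 1.3350
  (40 − 34.958)²/34.958 = 0.7272
  (23 − 21.511)²/21.511 = 0.1031
  (38 − 39.489)²/39.489 = 0.0561
χ² = 0.4773 + 0.2600 + 1.3350 + 0.7272 + 0.1031 + 0.0561 = 2.96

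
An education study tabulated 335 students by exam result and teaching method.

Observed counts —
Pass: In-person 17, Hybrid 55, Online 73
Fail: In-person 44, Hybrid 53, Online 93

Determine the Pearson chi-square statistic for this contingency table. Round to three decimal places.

8.506

Row totals: 145, 190. Column totals: 61, 108, 166. Grand total N = 335.
Expected counts (row total × column total / N):
  Pass, In-person: 145×61/335 = 26.4030
  Pass, Hybrid: 145×108/335 = 46.7463
  Pass, Online: 145×166/335 = 71.8507
  Fail, In-person: 190×61/335 = 34.5970
  Fail, Hybrid: 190×108/335 = 61.2537
  Fail, Online: 190×166/335 = 94.1493
Contributions (O − E)²/E:
  (17 − 26.4030)²/26.4030 = 3.3487
  (55 − 46.7463)²/46.7463 = 1.4573
  (73 − 71.8507)²/71.8507 = 0.0184
  (44 − 34.5970)²/34.5970 = 2.5556
  (53 − 61.2537)²/61.2537 = 1.1122
  (93 − 94.1493)²/94.1493 = 0.0140
χ² = 3.3487 + 1.4573 + 0.0184 + 2.5556 + 1.1122 + 0.0140 = 8.506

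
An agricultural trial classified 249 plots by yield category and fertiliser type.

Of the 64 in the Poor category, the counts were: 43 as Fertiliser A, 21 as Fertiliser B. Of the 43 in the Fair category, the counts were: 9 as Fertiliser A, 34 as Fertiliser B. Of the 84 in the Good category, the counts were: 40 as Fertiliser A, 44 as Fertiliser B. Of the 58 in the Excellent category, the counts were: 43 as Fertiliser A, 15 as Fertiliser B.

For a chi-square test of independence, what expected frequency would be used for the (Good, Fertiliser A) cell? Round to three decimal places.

Row total (Good) = 84; column total (Fertiliser A) = 135; grand total N = 249.
Expected count = (row total × column total) / N = 84 × 135 / 249 = 45.542.

45.542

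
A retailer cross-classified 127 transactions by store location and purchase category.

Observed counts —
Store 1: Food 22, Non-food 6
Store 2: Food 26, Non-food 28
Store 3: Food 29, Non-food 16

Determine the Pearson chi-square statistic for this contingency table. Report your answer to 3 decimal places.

Row totals: 28, 54, 45. Column totals: 77, 50. Grand total N = 127.
Expected counts (row total × column total / N):
  Store 1, Food: 28×77/127 = 16.9764
  Store 1, Non-food: 28×50/127 = 11.0236
  Store 2, Food: 54×77/127 = 32.7402
  Store 2, Non-food: 54×50/127 = 21.2598
  Store 3, Food: 45×77/127 = 27.2835
  Store 3, Non-food: 45×50/127 = 17.7165
Contributions (O − E)²/E:
  (22 − 16.9764)²/16.9764 = 1.4866
  (6 − 11.0236)²/11.0236 = 2.2893
  (26 − 32.7402)²/32.7402 = 1.3876
  (28 − 21.2598)²/21.2598 = 2.1369
  (29 − 27.2835)²/27.2835 = 0.1080
  (16 − 17.7165)²/17.7165 = 0.1663
χ² = 1.4866 + 2.2893 + 1.3876 + 2.1369 + 0.1080 + 0.1663 = 7.575

7.575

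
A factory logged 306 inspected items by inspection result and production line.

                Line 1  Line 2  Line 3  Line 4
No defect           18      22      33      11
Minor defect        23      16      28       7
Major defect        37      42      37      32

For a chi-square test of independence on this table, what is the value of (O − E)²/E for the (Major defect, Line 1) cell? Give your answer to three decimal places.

Row total (Major defect) = 148; column total (Line 1) = 78; N = 306.
Expected count E = 148 × 78 / 306 = 37.7255.
Contribution = (O − E)²/E = (37 − 37.7255)² / 37.7255 = 0.014.

0.014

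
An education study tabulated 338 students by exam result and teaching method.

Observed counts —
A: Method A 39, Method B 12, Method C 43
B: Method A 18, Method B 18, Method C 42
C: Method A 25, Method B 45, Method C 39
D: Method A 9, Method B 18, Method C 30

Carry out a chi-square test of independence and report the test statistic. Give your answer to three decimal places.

31.038

Row totals: 94, 78, 109, 57. Column totals: 91, 93, 154. Grand total N = 338.
Expected counts (row total × column total / N):
  A, Method A: 94×91/338 = 25.3077
  A, Method B: 94×93/338 = 25.8639
  A, Method C: 94×154/338 = 42.8284
  B, Method A: 78×91/338 = 21.0000
  B, Method B: 78×93/338 = 21.4615
  B, Method C: 78×154/338 = 35.5385
  C, Method A: 109×91/338 = 29.3462
  C, Method B: 109×93/338 = 29.9911
  C, Method C: 109×154/338 = 49.6627
  D, Method A: 57×91/338 = 15.3462
  D, Method B: 57×93/338 = 15.6834
  D, Method C: 57×154/338 = 25.9704
Contributions (O − E)²/E:
  (39 − 25.3077)²/25.3077 = 7.4080
  (12 − 25.8639)²/25.8639 = 7.4315
  (43 − 42.8284)²/42.8284 = 0.0007
  (18 − 21.0000)²/21.0000 = 0.4286
  (18 − 21.4615)²/21.4615 = 0.5583
  (42 − 35.5385)²/35.5385 = 1.1748
  (25 − 29.3462)²/29.3462 = 0.6437
  (45 − 29.9911)²/29.9911 = 7.5111
  (39 − 49.6627)²/49.6627 = 2.2893
  (9 − 15.3462)²/15.3462 = 2.6244
  (18 − 15.6834)²/15.6834 = 0.3422
  (30 − 25.9704)²/25.9704 = 0.6252
χ² = 7.4080 + 7.4315 + 0.0007 + 0.4286 + 0.5583 + 1.1748 + 0.6437 + 7.5111 + 2.2893 + 2.6244 + 0.3422 + 0.6252 = 31.038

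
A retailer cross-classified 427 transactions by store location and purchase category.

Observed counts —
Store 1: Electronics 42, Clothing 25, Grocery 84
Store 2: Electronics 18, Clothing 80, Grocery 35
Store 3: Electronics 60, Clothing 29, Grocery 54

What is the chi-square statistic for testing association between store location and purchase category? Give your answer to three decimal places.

86.486

Row totals: 151, 133, 143. Column totals: 120, 134, 173. Grand total N = 427.
Expected counts (row total × column total / N):
  Store 1, Electronics: 151×120/427 = 42.4356
  Store 1, Clothing: 151×134/427 = 47.3864
  Store 1, Grocery: 151×173/427 = 61.1780
  Store 2, Electronics: 133×120/427 = 37.3770
  Store 2, Clothing: 133×134/427 = 41.7377
  Store 2, Grocery: 133×173/427 = 53.8852
  Store 3, Electronics: 143×120/427 = 40.1874
  Store 3, Clothing: 143×134/427 = 44.8759
  Store 3, Grocery: 143×173/427 = 57.9368
Contributions (O − E)²/E:
  (42 − 42.4356)²/42.4356 = 0.0045
  (25 − 47.3864)²/47.3864 = 10.5758
  (84 − 61.1780)²/61.1780 = 8.5136
  (18 − 37.3770)²/37.3770 = 10.0454
  (80 − 41.7377)²/41.7377 = 35.0763
  (35 − 53.8852)²/53.8852 = 6.6187
  (60 − 40.1874)²/40.1874 = 9.7677
  (29 − 44.8759)²/44.8759 = 5.6165
  (54 − 57.9368)²/57.9368 = 0.2675
χ² = 0.0045 + 10.5758 + 8.5136 + 10.0454 + 35.0763 + 6.6187 + 9.7677 + 5.6165 + 0.2675 = 86.486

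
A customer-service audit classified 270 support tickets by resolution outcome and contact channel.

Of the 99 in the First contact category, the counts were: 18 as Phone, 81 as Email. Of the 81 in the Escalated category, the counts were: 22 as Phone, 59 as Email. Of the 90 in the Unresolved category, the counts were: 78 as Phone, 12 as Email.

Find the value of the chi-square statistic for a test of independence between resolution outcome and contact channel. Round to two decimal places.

Row totals: 99, 81, 90. Column totals: 118, 152. Grand total N = 270.
Expected counts (row total × column total / N):
  First contact, Phone: 99×118/270 = 43.267
  First contact, Email: 99×152/270 = 55.733
  Escalated, Phone: 81×118/270 = 35.400
  Escalated, Email: 81×152/270 = 45.600
  Unresolved, Phone: 90×118/270 = 39.333
  Unresolved, Email: 90×152/270 = 50.667
Contributions (O − E)²/E:
  (18 − 43.267)²/43.267 = 14.7554
  (81 − 55.733)²/55.733 = 11.4550
  (22 − 35.400)²/35.400 = 5.0723
  (59 − 45.600)²/45.600 = 3.9377
  (78 − 39.333)²/39.333 = 38.0123
  (12 − 50.667)²/50.667 = 29.5091
χ² = 14.7554 + 11.4550 + 5.0723 + 3.9377 + 38.0123 + 29.5091 = 102.74

102.74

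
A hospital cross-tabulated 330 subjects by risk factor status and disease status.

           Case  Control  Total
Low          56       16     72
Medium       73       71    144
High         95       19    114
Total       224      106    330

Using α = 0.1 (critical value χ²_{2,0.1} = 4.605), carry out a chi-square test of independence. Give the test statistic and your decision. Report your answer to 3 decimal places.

35.227; reject H₀

Grand total N = 330.
Expected counts (row total × column total / N):
  Low, Case: 72×224/330 = 48.8727
  Low, Control: 72×106/330 = 23.1273
  Medium, Case: 144×224/330 = 97.7455
  Medium, Control: 144×106/330 = 46.2545
  High, Case: 114×224/330 = 77.3818
  High, Control: 114×106/330 = 36.6182
Contributions (O − E)²/E:
  (56 − 48.8727)²/48.8727 = 1.0394
  (16 − 23.1273)²/23.1273 = 2.1965
  (73 − 97.7455)²/97.7455 = 6.2646
  (71 − 46.2545)²/46.2545 = 13.2385
  (95 − 77.3818)²/77.3818 = 4.0113
  (19 − 36.6182)²/36.6182 = 8.4767
χ² = 1.0394 + 2.1965 + 6.2646 + 13.2385 + 4.0113 + 8.4767 = 35.227
df = (3−1)(2−1) = 2. Since 35.227 > 4.605, reject the null hypothesis of independence at α = 0.1.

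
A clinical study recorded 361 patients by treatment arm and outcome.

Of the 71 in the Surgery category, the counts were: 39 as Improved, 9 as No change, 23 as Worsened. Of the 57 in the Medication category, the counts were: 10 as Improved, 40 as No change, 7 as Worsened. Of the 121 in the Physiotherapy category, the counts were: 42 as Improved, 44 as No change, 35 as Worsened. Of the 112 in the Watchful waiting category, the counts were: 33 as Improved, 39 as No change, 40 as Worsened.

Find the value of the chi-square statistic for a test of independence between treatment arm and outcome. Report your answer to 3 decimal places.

50.504

Row totals: 71, 57, 121, 112. Column totals: 124, 132, 105. Grand total N = 361.
Expected counts (row total × column total / N):
  Surgery, Improved: 71×124/361 = 24.38781
  Surgery, No change: 71×132/361 = 25.96122
  Surgery, Worsened: 71×105/361 = 20.65097
  Medication, Improved: 57×124/361 = 19.57895
  Medication, No change: 57×132/361 = 20.84211
  Medication, Worsened: 57×105/361 = 16.57895
  Physiotherapy, Improved: 121×124/361 = 41.56233
  Physiotherapy, No change: 121×132/361 = 44.24377
  Physiotherapy, Worsened: 121×105/361 = 35.19391
  Watchful waiting, Improved: 112×124/361 = 38.47091
  Watchful waiting, No change: 112×132/361 = 40.95291
  Watchful waiting, Worsened: 112×105/361 = 32.57618
Contributions (O − E)²/E:
  (39 − 24.38781)²/24.38781 = 8.7550
  (9 − 25.96122)²/25.96122 = 11.0813
  (23 − 20.65097)²/20.65097 = 0.2672
  (10 − 19.57895)²/19.57895 = 4.6865
  (40 − 20.84211)²/20.84211 = 17.6098
  (7 − 16.57895)²/16.57895 = 5.5345
  (42 − 41.56233)²/41.56233 = 0.0046
  (44 − 44.24377)²/44.24377 = 0.0013
  (35 − 35.19391)²/35.19391 = 0.0011
  (33 − 38.47091)²/38.47091 = 0.7780
  (39 − 40.95291)²/40.95291 = 0.0931
  (40 − 32.57618)²/32.57618 = 1.6918
χ² = 8.7550 + 11.0813 + 0.2672 + 4.6865 + 17.6098 + 5.5345 + 0.0046 + 0.0013 + 0.0011 + 0.7780 + 0.0931 + 1.6918 = 50.504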